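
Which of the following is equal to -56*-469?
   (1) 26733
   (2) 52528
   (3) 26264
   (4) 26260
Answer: 3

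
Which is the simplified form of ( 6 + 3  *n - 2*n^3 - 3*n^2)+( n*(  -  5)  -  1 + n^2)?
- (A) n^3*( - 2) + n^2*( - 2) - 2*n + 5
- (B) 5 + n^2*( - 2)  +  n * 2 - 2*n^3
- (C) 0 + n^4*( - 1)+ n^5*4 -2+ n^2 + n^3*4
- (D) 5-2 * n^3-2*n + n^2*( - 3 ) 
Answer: A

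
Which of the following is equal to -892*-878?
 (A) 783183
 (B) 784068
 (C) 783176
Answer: C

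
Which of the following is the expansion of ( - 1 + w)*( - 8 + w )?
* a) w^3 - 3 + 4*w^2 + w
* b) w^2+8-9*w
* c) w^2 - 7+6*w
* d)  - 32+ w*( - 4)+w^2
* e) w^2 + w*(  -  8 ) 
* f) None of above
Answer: b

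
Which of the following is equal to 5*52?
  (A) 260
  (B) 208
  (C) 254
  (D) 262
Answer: A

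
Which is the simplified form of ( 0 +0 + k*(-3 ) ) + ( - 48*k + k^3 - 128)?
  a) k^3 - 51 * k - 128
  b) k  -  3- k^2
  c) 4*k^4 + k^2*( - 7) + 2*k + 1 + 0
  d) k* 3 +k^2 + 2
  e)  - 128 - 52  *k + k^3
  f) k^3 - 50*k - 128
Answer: a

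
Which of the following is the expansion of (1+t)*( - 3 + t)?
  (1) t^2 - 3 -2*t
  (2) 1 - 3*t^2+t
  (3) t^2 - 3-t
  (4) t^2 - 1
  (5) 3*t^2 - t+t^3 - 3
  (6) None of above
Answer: 1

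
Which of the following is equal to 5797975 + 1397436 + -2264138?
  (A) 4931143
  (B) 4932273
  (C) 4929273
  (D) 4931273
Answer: D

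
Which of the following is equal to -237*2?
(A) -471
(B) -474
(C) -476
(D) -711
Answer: B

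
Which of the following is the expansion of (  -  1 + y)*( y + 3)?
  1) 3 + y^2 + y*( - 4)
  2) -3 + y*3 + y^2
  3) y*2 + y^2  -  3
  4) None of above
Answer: 3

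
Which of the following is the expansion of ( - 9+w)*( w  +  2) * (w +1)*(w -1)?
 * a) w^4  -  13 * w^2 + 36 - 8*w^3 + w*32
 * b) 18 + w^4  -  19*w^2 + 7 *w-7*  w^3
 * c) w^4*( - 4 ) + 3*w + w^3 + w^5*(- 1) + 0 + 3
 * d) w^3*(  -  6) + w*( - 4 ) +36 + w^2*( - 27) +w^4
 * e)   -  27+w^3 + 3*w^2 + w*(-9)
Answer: b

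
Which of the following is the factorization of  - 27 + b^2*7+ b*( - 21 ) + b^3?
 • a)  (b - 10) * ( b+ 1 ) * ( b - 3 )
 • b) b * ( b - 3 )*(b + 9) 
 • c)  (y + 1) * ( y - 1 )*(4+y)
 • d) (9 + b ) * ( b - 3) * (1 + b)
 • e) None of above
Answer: d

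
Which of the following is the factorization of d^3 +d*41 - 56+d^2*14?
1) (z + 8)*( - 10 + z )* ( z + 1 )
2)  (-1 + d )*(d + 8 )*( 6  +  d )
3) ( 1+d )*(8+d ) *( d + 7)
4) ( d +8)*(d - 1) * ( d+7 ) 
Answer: 4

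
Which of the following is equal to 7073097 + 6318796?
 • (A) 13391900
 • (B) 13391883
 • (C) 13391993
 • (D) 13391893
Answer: D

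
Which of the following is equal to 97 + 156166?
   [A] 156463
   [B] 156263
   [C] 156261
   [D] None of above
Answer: B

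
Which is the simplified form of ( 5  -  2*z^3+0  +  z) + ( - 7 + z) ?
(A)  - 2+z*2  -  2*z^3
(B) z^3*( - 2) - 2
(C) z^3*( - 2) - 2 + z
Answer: A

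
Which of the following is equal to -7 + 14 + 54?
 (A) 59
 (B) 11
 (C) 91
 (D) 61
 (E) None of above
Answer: D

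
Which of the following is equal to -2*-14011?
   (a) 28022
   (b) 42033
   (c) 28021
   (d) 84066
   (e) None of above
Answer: a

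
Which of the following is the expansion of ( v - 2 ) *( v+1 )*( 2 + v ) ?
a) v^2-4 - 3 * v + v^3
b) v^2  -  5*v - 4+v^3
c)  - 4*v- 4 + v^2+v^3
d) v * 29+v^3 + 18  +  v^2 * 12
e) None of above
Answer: c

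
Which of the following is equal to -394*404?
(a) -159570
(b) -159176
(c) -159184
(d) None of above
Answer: b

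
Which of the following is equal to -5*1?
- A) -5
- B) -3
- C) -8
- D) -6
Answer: A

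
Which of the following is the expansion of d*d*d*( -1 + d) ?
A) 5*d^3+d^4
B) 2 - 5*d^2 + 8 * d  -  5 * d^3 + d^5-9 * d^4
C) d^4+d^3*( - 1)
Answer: C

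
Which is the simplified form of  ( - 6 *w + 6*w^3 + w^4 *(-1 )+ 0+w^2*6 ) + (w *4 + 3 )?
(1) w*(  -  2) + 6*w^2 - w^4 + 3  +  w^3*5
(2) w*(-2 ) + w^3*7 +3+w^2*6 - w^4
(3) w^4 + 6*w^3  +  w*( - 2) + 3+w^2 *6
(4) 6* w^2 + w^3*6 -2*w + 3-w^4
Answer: 4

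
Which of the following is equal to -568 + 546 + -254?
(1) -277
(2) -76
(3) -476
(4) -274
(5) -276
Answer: 5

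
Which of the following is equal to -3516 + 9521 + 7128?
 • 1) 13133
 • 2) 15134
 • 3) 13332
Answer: 1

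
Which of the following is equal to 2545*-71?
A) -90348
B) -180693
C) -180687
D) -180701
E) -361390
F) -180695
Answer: F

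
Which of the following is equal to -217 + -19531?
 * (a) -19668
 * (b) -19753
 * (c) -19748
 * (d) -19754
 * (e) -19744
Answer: c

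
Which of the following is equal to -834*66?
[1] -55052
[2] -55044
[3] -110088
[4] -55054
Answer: 2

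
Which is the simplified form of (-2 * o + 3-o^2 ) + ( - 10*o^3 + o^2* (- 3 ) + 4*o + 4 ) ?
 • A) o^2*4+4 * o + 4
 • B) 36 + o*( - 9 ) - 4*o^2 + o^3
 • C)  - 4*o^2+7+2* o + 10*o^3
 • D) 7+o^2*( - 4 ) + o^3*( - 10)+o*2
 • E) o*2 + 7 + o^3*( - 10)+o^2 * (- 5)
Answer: D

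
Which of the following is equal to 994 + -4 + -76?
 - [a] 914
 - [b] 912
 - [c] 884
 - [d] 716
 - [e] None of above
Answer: a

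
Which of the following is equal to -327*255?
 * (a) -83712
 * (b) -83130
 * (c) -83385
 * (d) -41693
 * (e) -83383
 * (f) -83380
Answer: c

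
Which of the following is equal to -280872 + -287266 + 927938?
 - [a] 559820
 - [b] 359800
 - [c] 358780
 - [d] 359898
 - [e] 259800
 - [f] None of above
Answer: b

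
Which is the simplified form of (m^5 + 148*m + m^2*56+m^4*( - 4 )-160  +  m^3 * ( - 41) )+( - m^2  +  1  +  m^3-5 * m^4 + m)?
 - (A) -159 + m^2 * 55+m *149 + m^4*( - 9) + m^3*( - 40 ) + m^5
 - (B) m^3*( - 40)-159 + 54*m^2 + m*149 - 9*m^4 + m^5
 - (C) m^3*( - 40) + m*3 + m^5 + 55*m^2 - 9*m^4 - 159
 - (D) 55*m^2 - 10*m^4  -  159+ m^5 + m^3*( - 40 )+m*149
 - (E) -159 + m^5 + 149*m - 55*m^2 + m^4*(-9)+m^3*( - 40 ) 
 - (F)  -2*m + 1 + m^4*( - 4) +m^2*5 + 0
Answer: A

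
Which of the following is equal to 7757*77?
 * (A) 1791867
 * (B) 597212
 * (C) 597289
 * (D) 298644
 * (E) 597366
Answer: C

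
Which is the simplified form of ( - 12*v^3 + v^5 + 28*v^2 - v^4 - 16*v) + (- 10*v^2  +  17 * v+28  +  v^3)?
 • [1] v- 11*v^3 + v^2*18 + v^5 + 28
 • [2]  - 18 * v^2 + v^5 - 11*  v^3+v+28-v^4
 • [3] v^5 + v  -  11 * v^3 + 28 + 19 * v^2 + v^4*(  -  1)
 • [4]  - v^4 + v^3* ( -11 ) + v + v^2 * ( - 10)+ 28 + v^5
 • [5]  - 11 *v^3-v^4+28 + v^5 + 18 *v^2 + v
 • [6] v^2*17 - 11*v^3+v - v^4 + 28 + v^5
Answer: 5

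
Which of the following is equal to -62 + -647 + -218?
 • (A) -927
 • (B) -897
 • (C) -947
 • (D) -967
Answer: A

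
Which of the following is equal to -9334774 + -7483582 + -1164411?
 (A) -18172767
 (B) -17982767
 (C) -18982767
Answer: B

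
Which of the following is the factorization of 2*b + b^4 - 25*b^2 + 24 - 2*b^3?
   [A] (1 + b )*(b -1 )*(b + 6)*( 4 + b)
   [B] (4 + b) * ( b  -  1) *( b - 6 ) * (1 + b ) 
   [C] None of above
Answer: B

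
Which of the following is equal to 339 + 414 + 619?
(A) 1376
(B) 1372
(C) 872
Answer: B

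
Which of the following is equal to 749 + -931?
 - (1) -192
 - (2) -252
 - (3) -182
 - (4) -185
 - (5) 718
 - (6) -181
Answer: 3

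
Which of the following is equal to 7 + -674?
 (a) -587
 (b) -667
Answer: b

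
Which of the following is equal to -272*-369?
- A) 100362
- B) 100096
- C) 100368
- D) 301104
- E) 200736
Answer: C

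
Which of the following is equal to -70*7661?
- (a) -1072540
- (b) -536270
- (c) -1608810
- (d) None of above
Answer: b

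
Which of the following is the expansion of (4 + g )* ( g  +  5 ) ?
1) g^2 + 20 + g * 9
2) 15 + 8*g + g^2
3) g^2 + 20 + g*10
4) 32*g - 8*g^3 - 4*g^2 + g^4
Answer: 1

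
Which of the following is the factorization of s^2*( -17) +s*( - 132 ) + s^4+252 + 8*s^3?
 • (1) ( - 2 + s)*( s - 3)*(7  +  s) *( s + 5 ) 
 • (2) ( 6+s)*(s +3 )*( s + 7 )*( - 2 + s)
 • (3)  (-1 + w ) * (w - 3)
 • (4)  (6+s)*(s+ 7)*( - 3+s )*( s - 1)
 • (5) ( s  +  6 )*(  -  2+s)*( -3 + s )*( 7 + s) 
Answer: 5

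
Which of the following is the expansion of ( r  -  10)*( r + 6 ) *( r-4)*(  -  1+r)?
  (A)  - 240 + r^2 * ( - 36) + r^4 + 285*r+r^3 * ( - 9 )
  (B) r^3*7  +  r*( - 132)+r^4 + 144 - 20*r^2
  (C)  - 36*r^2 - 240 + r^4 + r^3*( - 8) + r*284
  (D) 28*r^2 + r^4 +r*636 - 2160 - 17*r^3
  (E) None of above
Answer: E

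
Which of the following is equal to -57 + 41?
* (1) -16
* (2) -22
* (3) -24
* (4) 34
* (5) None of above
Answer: 1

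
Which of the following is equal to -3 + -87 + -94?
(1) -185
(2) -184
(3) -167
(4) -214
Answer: 2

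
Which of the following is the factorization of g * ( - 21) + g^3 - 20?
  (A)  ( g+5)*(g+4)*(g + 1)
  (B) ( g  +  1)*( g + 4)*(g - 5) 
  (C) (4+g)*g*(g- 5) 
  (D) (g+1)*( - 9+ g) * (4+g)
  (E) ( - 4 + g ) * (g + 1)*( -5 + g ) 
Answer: B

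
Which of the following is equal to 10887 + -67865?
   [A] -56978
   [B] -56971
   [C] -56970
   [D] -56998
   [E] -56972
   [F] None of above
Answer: A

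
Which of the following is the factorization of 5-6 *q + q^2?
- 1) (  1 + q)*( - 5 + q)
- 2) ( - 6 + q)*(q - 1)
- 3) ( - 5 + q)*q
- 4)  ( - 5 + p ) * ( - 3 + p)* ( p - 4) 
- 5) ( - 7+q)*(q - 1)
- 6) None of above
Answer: 6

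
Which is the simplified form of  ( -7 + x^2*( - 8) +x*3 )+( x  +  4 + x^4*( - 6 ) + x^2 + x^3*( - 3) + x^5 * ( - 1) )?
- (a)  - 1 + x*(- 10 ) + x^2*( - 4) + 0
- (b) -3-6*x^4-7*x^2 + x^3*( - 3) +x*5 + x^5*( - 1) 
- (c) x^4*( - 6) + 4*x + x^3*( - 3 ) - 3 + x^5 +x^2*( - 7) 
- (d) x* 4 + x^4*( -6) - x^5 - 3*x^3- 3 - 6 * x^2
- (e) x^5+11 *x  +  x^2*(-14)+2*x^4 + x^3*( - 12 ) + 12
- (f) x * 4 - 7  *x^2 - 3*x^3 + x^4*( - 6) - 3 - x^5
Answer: f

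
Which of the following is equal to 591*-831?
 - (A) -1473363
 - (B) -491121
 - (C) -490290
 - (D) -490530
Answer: B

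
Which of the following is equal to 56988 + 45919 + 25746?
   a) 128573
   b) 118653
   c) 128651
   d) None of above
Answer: d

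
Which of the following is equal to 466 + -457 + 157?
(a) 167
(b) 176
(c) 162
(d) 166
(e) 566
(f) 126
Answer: d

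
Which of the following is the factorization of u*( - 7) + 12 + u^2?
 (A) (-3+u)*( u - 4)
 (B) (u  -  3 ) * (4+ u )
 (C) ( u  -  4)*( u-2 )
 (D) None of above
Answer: A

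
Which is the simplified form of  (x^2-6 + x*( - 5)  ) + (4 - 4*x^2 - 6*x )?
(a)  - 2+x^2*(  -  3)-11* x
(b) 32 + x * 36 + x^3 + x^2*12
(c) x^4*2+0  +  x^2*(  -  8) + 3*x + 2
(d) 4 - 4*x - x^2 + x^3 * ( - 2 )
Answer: a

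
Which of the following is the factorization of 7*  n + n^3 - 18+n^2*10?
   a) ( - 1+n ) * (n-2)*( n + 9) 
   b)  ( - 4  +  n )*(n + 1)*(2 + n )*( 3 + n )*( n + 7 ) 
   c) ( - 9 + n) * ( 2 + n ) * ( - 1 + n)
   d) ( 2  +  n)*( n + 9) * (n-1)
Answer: d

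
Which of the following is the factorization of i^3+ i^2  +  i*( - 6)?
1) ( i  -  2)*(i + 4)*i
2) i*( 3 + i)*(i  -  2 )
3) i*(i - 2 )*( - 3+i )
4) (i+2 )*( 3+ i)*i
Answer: 2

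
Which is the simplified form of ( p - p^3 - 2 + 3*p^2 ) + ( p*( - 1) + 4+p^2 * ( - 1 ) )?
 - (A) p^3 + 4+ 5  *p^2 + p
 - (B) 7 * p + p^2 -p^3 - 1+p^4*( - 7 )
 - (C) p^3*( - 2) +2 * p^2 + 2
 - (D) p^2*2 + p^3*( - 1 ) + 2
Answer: D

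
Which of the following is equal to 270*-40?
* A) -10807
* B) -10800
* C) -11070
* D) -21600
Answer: B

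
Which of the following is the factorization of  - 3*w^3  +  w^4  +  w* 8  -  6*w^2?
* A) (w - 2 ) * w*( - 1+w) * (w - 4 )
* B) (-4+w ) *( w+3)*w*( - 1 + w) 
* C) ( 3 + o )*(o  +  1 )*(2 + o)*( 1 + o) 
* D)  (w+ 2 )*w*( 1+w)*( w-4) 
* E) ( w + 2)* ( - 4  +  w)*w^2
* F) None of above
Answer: F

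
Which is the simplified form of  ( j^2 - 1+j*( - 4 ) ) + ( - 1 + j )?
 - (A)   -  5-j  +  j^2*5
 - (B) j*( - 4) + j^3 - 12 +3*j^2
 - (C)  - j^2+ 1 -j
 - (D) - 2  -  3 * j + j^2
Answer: D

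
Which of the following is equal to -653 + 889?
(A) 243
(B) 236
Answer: B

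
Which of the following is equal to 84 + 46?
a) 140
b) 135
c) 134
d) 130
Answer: d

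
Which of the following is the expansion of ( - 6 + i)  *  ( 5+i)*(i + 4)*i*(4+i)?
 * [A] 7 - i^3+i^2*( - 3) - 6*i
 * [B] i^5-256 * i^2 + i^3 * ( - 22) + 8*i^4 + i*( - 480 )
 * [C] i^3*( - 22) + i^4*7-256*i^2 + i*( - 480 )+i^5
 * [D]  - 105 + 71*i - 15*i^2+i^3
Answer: C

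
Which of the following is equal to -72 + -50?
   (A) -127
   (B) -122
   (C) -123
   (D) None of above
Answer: B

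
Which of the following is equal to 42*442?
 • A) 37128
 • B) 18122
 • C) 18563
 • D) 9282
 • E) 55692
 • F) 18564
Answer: F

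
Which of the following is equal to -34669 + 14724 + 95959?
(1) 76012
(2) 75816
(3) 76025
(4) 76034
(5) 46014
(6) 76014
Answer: 6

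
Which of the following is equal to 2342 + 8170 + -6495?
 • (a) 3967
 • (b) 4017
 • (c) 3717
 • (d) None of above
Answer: b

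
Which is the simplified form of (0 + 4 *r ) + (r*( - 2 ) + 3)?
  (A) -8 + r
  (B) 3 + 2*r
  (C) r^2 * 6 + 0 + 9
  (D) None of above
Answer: B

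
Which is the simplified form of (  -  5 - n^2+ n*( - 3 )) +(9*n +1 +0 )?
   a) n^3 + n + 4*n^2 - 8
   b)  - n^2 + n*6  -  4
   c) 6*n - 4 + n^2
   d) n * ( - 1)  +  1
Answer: b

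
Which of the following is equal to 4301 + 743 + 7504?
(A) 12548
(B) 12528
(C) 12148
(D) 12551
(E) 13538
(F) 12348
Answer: A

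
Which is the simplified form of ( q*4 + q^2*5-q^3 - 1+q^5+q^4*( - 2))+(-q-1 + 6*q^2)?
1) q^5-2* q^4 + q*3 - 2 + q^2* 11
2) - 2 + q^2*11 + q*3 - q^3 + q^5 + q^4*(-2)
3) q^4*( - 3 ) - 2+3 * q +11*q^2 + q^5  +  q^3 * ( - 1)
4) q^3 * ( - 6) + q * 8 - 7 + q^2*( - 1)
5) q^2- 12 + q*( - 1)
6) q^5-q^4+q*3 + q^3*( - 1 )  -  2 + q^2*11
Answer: 2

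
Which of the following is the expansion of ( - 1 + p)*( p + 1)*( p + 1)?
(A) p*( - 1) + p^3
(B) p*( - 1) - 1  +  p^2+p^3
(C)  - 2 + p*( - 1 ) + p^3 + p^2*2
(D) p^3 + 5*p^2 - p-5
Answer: B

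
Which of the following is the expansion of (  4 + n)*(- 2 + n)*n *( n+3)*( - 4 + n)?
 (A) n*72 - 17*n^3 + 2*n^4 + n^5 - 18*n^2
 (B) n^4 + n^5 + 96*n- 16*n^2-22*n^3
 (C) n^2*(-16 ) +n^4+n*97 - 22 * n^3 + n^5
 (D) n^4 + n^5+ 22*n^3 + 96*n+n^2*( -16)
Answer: B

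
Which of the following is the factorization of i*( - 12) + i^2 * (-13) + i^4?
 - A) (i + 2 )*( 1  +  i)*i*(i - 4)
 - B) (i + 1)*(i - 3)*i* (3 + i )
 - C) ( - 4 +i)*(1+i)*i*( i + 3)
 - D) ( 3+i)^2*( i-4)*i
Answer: C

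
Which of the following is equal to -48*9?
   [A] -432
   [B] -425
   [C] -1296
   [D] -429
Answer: A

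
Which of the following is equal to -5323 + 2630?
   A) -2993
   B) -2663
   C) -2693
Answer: C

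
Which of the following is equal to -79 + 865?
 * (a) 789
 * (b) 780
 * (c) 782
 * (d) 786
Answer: d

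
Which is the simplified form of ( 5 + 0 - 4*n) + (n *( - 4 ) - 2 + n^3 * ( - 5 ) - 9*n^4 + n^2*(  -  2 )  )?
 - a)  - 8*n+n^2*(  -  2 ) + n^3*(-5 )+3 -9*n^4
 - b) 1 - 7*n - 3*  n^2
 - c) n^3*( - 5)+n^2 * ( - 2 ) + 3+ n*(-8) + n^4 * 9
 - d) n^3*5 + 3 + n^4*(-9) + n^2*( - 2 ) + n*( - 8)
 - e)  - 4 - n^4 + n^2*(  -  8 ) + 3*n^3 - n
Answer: a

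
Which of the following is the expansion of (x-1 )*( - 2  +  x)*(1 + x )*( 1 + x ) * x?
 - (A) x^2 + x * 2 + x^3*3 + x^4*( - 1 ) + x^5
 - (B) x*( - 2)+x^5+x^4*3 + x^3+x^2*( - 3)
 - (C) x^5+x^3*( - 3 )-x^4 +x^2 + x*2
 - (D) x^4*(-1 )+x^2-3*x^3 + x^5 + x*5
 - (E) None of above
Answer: C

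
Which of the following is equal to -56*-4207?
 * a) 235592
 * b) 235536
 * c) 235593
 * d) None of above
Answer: a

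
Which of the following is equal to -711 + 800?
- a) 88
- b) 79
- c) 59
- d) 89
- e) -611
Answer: d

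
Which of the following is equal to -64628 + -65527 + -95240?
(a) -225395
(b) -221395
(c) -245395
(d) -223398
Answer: a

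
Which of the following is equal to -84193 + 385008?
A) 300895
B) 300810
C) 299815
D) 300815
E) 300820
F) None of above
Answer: D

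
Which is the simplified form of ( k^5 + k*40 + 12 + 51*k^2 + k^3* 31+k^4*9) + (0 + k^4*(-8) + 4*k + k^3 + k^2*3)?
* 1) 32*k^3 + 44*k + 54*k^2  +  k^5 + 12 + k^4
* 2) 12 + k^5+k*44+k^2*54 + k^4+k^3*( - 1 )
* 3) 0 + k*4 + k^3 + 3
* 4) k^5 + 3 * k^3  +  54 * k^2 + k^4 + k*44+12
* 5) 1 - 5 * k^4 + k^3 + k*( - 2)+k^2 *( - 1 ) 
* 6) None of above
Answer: 1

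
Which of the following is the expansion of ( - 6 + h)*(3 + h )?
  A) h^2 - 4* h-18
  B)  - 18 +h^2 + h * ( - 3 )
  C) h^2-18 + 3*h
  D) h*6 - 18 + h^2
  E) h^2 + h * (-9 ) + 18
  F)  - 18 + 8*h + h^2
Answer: B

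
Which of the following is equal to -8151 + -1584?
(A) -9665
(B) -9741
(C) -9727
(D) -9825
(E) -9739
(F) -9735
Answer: F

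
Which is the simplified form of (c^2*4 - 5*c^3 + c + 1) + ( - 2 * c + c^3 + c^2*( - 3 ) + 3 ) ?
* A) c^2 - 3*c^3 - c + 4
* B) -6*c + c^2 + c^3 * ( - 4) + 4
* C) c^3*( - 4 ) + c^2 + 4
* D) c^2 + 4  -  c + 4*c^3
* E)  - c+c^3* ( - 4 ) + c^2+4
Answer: E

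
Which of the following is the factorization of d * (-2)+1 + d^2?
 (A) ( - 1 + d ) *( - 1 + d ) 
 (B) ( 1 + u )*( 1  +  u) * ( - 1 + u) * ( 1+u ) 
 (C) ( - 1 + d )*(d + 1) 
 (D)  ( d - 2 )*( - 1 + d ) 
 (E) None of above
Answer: A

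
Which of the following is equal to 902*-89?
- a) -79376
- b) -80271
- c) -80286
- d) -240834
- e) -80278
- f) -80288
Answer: e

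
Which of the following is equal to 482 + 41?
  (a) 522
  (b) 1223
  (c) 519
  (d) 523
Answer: d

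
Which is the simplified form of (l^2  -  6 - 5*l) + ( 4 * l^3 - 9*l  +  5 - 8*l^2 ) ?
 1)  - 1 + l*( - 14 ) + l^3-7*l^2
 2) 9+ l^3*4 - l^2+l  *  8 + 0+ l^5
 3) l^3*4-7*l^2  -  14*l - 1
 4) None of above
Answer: 3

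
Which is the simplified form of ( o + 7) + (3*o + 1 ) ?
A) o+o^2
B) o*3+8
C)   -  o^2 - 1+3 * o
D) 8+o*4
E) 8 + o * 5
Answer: D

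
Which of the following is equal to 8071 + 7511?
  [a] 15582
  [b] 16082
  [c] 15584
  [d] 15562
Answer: a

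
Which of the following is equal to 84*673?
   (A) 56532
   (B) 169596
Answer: A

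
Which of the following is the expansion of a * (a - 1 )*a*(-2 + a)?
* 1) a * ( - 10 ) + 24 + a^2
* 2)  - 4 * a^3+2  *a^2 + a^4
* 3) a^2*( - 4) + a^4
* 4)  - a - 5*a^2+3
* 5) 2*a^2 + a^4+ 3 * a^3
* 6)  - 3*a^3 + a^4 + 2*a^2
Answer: 6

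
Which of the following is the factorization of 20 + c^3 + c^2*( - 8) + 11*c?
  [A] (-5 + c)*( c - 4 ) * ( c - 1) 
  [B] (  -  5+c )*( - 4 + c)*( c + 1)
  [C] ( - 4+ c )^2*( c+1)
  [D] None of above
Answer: B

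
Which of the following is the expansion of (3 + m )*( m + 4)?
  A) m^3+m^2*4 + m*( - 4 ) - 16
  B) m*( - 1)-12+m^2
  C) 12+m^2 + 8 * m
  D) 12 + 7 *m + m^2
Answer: D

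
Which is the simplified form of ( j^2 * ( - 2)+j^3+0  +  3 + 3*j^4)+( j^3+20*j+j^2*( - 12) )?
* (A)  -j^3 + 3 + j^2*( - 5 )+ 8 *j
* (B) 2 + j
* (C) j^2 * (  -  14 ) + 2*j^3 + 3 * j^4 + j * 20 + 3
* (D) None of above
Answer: C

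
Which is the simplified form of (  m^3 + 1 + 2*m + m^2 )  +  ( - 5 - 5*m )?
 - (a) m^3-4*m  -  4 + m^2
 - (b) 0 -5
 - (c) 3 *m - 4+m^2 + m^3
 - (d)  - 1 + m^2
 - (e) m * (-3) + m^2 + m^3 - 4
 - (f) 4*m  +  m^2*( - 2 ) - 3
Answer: e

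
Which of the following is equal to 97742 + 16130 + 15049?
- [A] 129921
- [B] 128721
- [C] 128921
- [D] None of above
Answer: C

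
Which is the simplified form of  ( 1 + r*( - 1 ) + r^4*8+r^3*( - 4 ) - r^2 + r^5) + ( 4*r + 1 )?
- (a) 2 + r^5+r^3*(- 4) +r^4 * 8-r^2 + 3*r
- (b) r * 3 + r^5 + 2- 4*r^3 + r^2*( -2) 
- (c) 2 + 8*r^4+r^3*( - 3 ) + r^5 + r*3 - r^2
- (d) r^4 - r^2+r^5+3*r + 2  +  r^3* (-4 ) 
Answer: a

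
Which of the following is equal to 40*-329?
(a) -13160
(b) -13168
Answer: a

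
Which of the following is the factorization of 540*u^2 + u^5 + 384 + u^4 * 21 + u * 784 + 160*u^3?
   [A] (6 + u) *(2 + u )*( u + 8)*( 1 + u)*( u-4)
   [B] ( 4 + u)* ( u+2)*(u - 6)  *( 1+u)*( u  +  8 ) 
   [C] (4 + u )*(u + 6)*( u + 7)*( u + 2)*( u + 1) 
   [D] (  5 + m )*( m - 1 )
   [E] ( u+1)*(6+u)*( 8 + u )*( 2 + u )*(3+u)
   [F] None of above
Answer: F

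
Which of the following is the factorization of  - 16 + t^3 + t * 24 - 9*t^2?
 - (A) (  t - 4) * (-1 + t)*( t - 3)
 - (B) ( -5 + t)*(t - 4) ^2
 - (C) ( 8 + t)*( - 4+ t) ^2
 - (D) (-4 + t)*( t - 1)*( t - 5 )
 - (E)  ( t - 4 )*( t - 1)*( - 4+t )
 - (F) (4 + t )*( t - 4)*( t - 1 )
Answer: E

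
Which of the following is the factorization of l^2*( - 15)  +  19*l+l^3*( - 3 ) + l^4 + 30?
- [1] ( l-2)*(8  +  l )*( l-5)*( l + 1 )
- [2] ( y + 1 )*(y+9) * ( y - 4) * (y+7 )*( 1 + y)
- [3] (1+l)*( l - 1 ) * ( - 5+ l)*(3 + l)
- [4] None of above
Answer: 4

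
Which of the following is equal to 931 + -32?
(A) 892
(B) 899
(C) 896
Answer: B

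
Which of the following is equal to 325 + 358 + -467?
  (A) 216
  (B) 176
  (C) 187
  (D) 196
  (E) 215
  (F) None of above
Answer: A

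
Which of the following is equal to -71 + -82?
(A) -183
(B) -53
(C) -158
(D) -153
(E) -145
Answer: D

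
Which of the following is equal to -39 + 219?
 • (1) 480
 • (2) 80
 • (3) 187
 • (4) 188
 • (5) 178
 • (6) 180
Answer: 6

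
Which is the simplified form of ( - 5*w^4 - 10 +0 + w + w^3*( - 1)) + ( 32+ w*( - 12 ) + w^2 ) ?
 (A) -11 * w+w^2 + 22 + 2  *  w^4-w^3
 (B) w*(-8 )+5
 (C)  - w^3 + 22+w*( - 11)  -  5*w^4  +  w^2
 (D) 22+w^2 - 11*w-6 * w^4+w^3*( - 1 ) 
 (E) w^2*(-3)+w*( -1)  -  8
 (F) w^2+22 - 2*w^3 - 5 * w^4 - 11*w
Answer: C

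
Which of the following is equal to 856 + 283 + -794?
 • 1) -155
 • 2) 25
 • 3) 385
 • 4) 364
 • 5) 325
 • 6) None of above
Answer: 6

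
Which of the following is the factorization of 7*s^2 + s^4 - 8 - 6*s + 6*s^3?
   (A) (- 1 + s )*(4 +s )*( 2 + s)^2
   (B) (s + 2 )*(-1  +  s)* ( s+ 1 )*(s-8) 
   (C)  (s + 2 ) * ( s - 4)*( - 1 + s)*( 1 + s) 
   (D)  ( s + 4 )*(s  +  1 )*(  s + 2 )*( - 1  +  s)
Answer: D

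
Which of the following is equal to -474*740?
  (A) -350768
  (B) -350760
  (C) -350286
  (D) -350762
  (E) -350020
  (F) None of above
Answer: B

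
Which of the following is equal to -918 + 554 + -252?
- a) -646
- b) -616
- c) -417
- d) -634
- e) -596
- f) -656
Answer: b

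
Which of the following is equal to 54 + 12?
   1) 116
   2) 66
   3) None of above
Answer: 2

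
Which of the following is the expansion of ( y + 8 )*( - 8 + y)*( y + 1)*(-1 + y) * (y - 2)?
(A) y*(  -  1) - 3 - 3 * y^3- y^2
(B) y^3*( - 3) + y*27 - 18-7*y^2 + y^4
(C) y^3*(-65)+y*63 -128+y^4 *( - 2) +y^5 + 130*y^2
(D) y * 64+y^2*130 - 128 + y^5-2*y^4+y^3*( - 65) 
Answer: D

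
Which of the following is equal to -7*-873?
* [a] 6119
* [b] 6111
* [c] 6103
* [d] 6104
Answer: b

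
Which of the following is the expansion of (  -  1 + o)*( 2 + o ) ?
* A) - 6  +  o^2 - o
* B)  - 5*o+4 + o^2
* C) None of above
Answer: C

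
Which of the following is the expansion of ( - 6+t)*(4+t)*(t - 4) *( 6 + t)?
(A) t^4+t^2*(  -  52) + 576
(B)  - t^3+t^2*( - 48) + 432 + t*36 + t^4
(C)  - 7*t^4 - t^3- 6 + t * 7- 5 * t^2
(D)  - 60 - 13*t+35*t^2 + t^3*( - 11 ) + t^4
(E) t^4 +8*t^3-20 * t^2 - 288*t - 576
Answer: A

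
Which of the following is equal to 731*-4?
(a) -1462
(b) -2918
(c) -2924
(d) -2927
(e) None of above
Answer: c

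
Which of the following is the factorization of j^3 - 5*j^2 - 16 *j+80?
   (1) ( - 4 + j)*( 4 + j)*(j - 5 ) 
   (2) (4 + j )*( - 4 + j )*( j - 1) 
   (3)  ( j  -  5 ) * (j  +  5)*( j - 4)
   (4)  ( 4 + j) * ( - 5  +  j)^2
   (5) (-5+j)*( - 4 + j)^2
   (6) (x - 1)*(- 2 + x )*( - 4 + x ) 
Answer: 1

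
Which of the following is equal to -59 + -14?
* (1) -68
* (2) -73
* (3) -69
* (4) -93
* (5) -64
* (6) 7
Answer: 2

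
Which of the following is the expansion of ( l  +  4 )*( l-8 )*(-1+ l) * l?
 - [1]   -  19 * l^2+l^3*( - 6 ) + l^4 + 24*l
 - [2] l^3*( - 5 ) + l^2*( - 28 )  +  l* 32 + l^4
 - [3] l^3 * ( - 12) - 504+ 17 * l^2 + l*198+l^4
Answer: 2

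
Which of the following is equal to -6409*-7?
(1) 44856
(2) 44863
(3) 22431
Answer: 2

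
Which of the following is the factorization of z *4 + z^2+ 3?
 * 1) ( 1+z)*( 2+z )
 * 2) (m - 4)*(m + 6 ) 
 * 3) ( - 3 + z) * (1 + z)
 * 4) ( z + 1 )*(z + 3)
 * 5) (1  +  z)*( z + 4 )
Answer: 4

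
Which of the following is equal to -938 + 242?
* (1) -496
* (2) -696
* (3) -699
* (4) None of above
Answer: 2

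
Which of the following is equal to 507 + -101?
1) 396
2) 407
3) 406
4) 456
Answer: 3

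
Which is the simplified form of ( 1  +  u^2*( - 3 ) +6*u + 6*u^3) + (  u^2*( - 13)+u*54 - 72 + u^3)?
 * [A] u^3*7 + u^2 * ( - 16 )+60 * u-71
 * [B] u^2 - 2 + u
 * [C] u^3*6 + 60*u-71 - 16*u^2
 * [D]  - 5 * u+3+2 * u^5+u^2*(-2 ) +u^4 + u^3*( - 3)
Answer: A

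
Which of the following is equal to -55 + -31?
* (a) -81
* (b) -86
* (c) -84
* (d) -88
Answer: b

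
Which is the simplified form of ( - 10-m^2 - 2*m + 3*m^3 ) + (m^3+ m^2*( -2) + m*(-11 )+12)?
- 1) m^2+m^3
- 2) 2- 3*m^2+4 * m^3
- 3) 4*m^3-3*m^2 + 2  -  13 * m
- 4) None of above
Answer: 3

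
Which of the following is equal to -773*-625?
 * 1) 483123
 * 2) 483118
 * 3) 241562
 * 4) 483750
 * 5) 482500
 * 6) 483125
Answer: 6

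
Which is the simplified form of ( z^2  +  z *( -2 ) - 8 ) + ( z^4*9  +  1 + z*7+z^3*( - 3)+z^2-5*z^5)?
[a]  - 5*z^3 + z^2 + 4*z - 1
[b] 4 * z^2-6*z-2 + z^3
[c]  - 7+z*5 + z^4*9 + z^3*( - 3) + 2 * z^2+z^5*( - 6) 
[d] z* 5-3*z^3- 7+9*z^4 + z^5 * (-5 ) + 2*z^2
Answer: d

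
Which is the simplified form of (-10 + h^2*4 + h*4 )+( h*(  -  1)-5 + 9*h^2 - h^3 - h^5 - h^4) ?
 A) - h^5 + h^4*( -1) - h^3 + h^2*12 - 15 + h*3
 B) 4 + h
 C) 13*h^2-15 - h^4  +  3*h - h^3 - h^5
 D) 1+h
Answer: C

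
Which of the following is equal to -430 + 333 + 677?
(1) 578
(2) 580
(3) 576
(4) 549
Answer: 2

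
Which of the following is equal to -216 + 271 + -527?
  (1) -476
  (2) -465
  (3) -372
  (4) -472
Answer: 4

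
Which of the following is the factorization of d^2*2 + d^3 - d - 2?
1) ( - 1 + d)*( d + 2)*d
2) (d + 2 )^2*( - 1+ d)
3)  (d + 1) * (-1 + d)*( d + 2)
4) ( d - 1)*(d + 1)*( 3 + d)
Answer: 3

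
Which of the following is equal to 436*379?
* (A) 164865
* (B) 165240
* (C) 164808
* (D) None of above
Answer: D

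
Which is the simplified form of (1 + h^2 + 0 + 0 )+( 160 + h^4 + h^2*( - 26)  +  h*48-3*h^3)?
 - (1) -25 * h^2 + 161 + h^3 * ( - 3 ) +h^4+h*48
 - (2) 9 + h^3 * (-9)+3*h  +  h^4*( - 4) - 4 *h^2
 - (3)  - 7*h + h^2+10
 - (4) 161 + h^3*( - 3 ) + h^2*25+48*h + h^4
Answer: 1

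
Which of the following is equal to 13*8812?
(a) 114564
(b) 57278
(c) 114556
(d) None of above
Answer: c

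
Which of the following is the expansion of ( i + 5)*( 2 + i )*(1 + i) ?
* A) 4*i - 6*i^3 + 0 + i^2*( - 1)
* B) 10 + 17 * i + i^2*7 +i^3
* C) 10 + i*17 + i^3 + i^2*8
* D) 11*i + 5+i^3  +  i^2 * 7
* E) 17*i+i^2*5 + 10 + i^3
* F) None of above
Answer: C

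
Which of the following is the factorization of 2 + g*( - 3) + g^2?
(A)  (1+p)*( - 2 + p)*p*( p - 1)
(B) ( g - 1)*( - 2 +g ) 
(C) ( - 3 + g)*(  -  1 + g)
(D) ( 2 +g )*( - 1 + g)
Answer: B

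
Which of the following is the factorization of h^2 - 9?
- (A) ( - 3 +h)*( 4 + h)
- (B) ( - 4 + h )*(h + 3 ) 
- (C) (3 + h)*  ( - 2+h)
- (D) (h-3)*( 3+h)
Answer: D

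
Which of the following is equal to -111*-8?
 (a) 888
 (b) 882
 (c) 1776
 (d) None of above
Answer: a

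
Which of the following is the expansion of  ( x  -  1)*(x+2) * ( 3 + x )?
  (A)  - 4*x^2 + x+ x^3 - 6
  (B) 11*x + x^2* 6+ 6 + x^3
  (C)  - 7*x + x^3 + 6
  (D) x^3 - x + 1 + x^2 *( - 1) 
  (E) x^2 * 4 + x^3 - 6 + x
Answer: E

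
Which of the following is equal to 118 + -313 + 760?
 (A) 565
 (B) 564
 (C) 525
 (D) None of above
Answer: A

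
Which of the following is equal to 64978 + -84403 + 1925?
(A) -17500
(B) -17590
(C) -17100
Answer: A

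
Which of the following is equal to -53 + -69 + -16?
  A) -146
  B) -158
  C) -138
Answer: C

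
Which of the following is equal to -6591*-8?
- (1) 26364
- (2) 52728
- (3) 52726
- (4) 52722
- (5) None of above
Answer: 2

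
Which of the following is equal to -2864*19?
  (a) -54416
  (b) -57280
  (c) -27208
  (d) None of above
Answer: a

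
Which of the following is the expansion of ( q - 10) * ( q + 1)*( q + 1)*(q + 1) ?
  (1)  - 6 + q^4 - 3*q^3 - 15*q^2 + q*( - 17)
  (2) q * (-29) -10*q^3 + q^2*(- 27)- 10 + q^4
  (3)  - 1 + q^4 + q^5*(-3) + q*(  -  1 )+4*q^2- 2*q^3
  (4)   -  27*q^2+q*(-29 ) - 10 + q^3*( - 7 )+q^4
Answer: 4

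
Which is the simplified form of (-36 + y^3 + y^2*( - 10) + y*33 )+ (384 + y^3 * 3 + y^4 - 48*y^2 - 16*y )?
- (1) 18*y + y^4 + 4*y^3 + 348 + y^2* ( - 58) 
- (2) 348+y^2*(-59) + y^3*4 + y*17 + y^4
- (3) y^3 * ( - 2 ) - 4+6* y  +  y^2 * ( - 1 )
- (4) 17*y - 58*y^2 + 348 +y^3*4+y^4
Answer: 4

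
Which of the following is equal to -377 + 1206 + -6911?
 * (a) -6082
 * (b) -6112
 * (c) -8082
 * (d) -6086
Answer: a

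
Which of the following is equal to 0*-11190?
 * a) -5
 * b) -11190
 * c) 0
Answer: c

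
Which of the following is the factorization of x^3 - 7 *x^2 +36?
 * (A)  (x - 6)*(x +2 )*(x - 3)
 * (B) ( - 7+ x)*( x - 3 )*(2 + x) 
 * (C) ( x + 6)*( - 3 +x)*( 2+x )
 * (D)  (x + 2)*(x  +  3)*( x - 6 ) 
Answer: A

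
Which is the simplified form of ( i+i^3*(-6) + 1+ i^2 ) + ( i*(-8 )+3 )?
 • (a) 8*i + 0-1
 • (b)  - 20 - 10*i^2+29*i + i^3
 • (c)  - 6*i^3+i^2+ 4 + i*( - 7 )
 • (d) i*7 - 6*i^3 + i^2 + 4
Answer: c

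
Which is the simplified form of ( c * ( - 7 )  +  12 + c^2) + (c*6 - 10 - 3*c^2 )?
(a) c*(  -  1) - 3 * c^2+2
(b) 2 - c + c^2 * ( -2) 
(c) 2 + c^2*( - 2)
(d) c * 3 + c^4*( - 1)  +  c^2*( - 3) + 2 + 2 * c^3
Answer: b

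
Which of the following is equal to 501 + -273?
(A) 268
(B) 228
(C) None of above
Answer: B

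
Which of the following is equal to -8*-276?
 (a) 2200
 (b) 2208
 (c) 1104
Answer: b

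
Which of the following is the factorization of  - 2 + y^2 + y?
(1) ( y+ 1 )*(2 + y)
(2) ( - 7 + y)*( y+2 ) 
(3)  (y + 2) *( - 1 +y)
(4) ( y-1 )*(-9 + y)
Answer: 3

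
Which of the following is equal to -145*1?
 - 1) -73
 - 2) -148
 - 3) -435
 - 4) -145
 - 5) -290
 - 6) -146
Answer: 4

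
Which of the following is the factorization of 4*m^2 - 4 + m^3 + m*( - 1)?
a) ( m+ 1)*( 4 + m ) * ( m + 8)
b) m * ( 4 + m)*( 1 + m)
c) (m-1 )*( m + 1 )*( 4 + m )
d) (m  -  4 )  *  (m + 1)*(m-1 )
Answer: c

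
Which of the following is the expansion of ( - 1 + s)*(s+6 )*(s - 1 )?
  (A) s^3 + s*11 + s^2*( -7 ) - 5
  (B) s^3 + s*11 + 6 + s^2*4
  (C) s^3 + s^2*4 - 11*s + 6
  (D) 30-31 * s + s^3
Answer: C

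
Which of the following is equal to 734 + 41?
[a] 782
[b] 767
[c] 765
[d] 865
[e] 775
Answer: e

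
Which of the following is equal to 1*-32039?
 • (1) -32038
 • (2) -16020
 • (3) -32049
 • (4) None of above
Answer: 4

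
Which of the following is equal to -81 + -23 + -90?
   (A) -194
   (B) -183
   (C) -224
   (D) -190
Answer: A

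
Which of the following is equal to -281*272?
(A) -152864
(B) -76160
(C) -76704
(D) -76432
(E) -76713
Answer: D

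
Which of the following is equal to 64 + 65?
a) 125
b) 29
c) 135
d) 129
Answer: d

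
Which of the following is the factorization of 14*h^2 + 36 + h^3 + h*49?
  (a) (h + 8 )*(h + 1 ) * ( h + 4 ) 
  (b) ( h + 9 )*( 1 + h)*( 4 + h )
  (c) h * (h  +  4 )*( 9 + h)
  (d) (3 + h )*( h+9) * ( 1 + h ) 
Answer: b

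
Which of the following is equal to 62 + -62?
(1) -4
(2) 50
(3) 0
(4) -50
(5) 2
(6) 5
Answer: 3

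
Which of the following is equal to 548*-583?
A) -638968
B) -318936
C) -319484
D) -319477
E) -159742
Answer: C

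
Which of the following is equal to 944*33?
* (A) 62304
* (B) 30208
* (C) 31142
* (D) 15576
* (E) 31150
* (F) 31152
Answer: F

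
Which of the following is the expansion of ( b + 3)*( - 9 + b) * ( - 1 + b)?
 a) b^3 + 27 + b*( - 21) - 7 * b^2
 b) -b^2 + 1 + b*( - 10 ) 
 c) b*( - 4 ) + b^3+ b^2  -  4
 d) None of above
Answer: a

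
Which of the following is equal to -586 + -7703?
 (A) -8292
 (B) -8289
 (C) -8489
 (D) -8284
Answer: B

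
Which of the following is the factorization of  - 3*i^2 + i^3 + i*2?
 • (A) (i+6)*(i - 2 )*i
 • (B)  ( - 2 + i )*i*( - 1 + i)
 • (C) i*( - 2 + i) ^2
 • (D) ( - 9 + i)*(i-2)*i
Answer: B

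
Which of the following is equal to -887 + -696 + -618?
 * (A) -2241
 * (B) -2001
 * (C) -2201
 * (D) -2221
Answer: C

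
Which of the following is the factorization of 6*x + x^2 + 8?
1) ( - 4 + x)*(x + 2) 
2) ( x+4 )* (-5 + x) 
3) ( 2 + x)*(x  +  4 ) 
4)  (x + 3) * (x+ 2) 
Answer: 3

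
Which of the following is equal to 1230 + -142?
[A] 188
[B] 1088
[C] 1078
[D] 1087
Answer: B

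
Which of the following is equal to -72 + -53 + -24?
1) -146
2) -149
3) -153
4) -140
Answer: 2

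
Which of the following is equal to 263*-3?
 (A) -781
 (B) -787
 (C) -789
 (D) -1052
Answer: C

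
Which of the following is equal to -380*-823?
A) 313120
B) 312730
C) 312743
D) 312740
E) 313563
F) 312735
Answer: D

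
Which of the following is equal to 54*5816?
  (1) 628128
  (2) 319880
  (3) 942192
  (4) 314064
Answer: 4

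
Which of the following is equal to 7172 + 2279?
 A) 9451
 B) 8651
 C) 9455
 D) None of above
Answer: A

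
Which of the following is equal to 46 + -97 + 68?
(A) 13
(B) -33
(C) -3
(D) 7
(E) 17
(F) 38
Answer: E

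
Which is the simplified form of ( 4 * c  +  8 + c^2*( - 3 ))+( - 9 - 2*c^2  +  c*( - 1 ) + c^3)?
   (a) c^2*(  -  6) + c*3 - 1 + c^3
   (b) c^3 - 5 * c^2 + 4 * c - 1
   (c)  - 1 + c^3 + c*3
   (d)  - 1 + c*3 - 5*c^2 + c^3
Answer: d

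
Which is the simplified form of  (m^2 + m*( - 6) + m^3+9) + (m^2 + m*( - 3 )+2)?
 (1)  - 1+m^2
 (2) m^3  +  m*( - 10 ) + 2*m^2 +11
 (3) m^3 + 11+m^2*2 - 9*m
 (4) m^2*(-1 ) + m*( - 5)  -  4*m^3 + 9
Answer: 3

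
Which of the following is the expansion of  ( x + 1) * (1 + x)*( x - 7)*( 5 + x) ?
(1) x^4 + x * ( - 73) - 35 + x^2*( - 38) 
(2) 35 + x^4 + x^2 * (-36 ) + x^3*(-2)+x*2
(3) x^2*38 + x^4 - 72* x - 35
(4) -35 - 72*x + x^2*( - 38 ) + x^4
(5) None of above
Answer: 4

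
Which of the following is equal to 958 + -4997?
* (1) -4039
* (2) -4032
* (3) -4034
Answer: 1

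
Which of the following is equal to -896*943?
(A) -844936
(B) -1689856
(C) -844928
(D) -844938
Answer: C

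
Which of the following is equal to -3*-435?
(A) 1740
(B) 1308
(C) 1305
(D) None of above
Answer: C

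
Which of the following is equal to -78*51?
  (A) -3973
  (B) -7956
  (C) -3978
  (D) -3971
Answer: C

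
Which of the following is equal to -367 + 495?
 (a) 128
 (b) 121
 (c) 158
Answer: a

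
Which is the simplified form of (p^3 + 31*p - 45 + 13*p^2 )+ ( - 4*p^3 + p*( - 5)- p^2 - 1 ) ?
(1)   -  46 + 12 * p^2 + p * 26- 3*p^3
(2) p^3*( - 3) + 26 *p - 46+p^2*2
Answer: 1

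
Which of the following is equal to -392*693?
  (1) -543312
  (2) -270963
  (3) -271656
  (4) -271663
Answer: 3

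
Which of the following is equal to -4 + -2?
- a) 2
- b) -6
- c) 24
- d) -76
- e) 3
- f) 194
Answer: b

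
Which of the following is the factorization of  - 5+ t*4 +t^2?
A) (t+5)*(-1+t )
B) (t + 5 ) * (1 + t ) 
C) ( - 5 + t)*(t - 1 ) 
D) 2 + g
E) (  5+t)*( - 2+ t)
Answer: A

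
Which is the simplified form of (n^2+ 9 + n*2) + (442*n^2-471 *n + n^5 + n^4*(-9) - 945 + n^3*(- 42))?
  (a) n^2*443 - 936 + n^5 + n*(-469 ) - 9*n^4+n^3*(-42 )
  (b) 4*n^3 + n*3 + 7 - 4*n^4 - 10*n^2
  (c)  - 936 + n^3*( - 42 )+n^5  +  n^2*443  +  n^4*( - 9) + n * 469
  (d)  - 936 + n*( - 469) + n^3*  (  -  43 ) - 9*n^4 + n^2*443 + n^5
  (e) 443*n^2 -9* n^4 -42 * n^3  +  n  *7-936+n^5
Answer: a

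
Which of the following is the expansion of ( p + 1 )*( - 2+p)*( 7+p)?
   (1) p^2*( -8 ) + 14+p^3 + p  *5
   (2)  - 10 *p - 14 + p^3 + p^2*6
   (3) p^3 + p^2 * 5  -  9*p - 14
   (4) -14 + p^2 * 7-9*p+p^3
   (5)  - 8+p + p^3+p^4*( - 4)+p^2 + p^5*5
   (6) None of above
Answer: 6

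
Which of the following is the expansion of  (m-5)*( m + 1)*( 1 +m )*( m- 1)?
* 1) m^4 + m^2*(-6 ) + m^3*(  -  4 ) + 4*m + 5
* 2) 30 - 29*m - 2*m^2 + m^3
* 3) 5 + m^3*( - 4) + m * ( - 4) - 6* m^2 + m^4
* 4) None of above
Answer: 1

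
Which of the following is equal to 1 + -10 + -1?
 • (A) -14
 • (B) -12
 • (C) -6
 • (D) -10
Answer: D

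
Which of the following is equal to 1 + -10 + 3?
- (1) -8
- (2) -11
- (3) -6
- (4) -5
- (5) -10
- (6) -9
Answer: 3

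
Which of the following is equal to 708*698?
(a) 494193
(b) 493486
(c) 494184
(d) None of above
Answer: c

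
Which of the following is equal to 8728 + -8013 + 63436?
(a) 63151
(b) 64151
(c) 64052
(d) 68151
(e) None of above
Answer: b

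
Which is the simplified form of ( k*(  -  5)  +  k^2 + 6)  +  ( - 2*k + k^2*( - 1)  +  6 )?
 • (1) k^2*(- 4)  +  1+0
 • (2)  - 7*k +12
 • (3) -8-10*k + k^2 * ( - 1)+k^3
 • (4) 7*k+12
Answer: 2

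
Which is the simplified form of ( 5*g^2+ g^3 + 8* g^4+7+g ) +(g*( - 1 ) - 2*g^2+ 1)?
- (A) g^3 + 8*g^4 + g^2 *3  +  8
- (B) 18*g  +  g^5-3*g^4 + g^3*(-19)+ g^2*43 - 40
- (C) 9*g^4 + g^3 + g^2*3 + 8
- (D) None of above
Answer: A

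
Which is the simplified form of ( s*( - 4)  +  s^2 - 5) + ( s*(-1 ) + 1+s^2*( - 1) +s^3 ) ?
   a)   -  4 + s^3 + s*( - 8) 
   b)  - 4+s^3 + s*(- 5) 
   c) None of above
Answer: b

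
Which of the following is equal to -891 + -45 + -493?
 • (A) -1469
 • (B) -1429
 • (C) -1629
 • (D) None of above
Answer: B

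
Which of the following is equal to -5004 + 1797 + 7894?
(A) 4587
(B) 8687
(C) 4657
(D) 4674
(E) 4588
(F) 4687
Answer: F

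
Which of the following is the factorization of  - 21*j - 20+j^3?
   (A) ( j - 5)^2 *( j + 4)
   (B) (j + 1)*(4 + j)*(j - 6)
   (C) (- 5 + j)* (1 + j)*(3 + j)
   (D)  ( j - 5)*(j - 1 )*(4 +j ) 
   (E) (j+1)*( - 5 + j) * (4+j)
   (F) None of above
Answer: E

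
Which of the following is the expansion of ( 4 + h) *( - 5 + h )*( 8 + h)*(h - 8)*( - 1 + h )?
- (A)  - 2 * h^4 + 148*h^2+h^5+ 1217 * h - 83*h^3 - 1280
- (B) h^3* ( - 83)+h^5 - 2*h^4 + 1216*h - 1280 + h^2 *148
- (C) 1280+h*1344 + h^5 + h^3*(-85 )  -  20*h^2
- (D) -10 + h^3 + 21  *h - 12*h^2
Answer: B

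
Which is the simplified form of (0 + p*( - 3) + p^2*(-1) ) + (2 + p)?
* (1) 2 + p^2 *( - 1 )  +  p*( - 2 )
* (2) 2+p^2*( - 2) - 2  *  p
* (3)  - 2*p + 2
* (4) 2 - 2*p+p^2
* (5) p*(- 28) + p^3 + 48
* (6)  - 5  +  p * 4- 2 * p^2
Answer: 1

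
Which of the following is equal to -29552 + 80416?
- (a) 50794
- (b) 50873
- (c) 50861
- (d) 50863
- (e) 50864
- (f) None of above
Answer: e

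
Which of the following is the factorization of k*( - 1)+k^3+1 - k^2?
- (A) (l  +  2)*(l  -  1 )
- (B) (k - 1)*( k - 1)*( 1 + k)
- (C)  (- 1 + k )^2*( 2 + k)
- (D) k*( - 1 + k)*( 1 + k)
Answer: B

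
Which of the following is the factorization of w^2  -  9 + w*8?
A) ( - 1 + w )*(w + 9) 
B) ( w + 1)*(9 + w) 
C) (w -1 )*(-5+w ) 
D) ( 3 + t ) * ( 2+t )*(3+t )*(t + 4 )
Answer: A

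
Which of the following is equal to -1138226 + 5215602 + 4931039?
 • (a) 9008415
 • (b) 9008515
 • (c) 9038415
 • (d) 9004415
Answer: a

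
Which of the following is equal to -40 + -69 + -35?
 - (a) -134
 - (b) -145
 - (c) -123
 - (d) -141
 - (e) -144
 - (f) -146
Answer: e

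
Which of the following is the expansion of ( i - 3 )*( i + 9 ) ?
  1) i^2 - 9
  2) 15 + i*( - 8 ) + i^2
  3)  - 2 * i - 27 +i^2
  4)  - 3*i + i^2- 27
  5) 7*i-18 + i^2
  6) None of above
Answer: 6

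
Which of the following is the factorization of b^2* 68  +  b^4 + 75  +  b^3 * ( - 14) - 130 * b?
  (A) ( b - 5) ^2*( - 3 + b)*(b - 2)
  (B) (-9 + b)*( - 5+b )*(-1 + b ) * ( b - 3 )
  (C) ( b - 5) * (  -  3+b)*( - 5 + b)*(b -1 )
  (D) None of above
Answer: C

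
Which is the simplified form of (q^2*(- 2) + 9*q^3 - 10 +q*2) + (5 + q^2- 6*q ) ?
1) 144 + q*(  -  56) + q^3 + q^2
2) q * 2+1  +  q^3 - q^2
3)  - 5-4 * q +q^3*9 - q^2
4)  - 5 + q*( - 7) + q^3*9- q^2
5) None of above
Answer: 3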